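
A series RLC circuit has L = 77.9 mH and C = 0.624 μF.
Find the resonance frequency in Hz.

Step 1 — Resonance condition Im(Z)=0 gives ω₀ = 1/√(LC).
Step 2 — ω₀ = 1/√(0.0779·6.24e-07) = 4536 rad/s.
Step 3 — f₀ = ω₀/(2π) = 721.9 Hz.

f₀ = 721.9 Hz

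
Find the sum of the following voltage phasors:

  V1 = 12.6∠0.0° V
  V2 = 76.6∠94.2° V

Step 1 — Convert each phasor to rectangular form:
  V1 = 12.6·(cos(0.0°) + j·sin(0.0°)) = 12.6 V
  V2 = 76.6·(cos(94.2°) + j·sin(94.2°)) = -5.61 + j76.39 V
Step 2 — Sum components: V_total = 6.99 + j76.39 V.
Step 3 — Convert to polar: |V_total| = 76.71 V, ∠V_total = 84.8°.

V_total = 76.71∠84.8° V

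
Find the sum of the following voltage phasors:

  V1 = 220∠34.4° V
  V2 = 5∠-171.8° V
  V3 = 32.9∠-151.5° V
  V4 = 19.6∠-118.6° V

Step 1 — Convert each phasor to rectangular form:
  V1 = 220·(cos(34.4°) + j·sin(34.4°)) = 181.5 + j124.3 V
  V2 = 5·(cos(-171.8°) + j·sin(-171.8°)) = -4.949 - j0.7131 V
  V3 = 32.9·(cos(-151.5°) + j·sin(-151.5°)) = -28.91 - j15.7 V
  V4 = 19.6·(cos(-118.6°) + j·sin(-118.6°)) = -9.382 - j17.21 V
Step 2 — Sum components: V_total = 138.3 + j90.67 V.
Step 3 — Convert to polar: |V_total| = 165.4 V, ∠V_total = 33.3°.

V_total = 165.4∠33.3° V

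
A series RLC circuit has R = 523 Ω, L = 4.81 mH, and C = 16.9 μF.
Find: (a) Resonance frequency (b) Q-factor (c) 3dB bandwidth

Step 1 — Resonance condition Im(Z)=0 gives ω₀ = 1/√(LC).
Step 2 — ω₀ = 1/√(0.00481·1.69e-05) = 3507 rad/s.
Step 3 — f₀ = ω₀/(2π) = 558.2 Hz.
Step 4 — Series Q: Q = ω₀L/R = 3507·0.00481/523 = 0.03226.
Step 5 — 3dB bandwidth: Δω = ω₀/Q = 1.087e+05 rad/s; BW = Δω/(2π) = 1.731e+04 Hz.

(a) f₀ = 558.2 Hz  (b) Q = 0.03226  (c) BW = 1.731e+04 Hz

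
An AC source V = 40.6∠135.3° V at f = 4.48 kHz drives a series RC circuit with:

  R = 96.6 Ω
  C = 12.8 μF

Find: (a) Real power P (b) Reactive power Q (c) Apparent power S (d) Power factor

Step 1 — Angular frequency: ω = 2π·f = 2π·4480 = 2.815e+04 rad/s.
Step 2 — Component impedances:
  R: Z = R = 96.6 Ω
  C: Z = 1/(jωC) = -j/(ω·C) = 0 - j2.775 Ω
Step 3 — Series combination: Z_total = R + C = 96.6 - j2.775 Ω = 96.64∠-1.6° Ω.
Step 4 — Source phasor: V = 40.6∠135.3° V = -28.86 + j28.56 V.
Step 5 — Current: I = V / Z = -0.307 + j0.2868 A = 0.4201∠136.9° A.
Step 6 — Complex power: S = V·I* = 17.05 - j0.4899 VA.
Step 7 — Real power: P = Re(S) = 17.05 W.
Step 8 — Reactive power: Q = Im(S) = -0.4899 VAR.
Step 9 — Apparent power: |S| = 17.06 VA.
Step 10 — Power factor: PF = P/|S| = 0.9996 (leading).

(a) P = 17.05 W  (b) Q = -0.4899 VAR  (c) S = 17.06 VA  (d) PF = 0.9996 (leading)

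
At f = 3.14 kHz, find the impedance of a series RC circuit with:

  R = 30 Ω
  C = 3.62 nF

Step 1 — Angular frequency: ω = 2π·f = 2π·3140 = 1.973e+04 rad/s.
Step 2 — Component impedances:
  R: Z = R = 30 Ω
  C: Z = 1/(jωC) = -j/(ω·C) = 0 - j1.4e+04 Ω
Step 3 — Series combination: Z_total = R + C = 30 - j1.4e+04 Ω = 1.4e+04∠-89.9° Ω.

Z = 30 - j1.4e+04 Ω = 1.4e+04∠-89.9° Ω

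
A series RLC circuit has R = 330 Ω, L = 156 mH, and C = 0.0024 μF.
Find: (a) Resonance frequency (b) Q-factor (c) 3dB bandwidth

Step 1 — Resonance: ω₀ = 1/√(LC) = 1/√(0.156·2.4e-09) = 5.168e+04 rad/s.
Step 2 — f₀ = ω₀/(2π) = 8225 Hz.
Step 3 — Series Q: Q = ω₀L/R = 5.168e+04·0.156/330 = 24.43.
Step 4 — Bandwidth: Δω = ω₀/Q = 2115 rad/s; BW = Δω/(2π) = 336.7 Hz.

(a) f₀ = 8225 Hz  (b) Q = 24.43  (c) BW = 336.7 Hz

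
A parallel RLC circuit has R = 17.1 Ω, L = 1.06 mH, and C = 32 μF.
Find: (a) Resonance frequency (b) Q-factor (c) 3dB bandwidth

Step 1 — Resonance: ω₀ = 1/√(LC) = 1/√(0.00106·3.2e-05) = 5430 rad/s.
Step 2 — f₀ = ω₀/(2π) = 864.2 Hz.
Step 3 — Parallel Q: Q = R/(ω₀L) = 17.1/(5430·0.00106) = 2.971.
Step 4 — Bandwidth: Δω = ω₀/Q = 1827 rad/s; BW = Δω/(2π) = 290.9 Hz.

(a) f₀ = 864.2 Hz  (b) Q = 2.971  (c) BW = 290.9 Hz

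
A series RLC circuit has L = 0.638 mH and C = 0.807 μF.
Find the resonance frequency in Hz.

Step 1 — Resonance condition Im(Z)=0 gives ω₀ = 1/√(LC).
Step 2 — ω₀ = 1/√(0.000638·8.07e-07) = 4.407e+04 rad/s.
Step 3 — f₀ = ω₀/(2π) = 7014 Hz.

f₀ = 7014 Hz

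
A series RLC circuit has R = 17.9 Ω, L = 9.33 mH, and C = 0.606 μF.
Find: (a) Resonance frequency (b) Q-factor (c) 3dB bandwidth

Step 1 — Resonance condition Im(Z)=0 gives ω₀ = 1/√(LC).
Step 2 — ω₀ = 1/√(0.00933·6.06e-07) = 1.33e+04 rad/s.
Step 3 — f₀ = ω₀/(2π) = 2117 Hz.
Step 4 — Series Q: Q = ω₀L/R = 1.33e+04·0.00933/17.9 = 6.932.
Step 5 — 3dB bandwidth: Δω = ω₀/Q = 1919 rad/s; BW = Δω/(2π) = 305.3 Hz.

(a) f₀ = 2117 Hz  (b) Q = 6.932  (c) BW = 305.3 Hz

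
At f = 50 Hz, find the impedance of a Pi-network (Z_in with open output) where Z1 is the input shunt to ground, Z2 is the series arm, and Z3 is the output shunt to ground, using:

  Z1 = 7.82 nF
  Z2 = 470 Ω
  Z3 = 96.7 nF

Step 1 — Angular frequency: ω = 2π·f = 2π·50 = 314.2 rad/s.
Step 2 — Component impedances:
  Z1: Z = 1/(jωC) = -j/(ω·C) = 0 - j4.07e+05 Ω
  Z2: Z = R = 470 Ω
  Z3: Z = 1/(jωC) = -j/(ω·C) = 0 - j3.292e+04 Ω
Step 3 — With open output, the series arm Z2 and the output shunt Z3 appear in series to ground: Z2 + Z3 = 470 - j3.292e+04 Ω.
Step 4 — Parallel with input shunt Z1: Z_in = Z1 || (Z2 + Z3) = 402.3 - j3.045e+04 Ω = 3.046e+04∠-89.2° Ω.

Z = 402.3 - j3.045e+04 Ω = 3.046e+04∠-89.2° Ω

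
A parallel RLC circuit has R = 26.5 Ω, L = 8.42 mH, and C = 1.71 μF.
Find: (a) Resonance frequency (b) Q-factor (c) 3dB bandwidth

Step 1 — Resonance: ω₀ = 1/√(LC) = 1/√(0.00842·1.71e-06) = 8334 rad/s.
Step 2 — f₀ = ω₀/(2π) = 1326 Hz.
Step 3 — Parallel Q: Q = R/(ω₀L) = 26.5/(8334·0.00842) = 0.3776.
Step 4 — Bandwidth: Δω = ω₀/Q = 2.207e+04 rad/s; BW = Δω/(2π) = 3512 Hz.

(a) f₀ = 1326 Hz  (b) Q = 0.3776  (c) BW = 3512 Hz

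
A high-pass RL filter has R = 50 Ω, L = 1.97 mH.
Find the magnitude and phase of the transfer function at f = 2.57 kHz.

Step 1 — Angular frequency: ω = 2π·2570 = 1.615e+04 rad/s.
Step 2 — Transfer function: H(jω) = jωL/(R + jωL).
Step 3 — Numerator jωL = j·31.81; denominator R + jωL = 50 + j31.81.
Step 4 — H = 0.2881 + j0.4529.
Step 5 — Magnitude: |H| = 0.5368 (-5.4 dB); phase: φ = 57.5°.

|H| = 0.5368 (-5.4 dB), φ = 57.5°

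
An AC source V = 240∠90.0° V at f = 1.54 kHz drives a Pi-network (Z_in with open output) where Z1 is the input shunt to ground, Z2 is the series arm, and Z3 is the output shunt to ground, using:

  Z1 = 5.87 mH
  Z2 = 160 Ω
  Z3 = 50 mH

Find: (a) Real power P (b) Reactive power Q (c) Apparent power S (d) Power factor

Step 1 — Angular frequency: ω = 2π·f = 2π·1540 = 9676 rad/s.
Step 2 — Component impedances:
  Z1: Z = jωL = j·9676·0.00587 = 0 + j56.8 Ω
  Z2: Z = R = 160 Ω
  Z3: Z = jωL = j·9676·0.05 = 0 + j483.8 Ω
Step 3 — With open output, the series arm Z2 and the output shunt Z3 appear in series to ground: Z2 + Z3 = 160 + j483.8 Ω.
Step 4 — Parallel with input shunt Z1: Z_in = Z1 || (Z2 + Z3) = 1.624 + j51.31 Ω = 51.34∠88.2° Ω.
Step 5 — Source phasor: V = 240∠90.0° V = 0 + j240 V.
Step 6 — Current: I = V / Z = 4.673 + j0.1479 A = 4.675∠1.8° A.
Step 7 — Complex power: S = V·I* = 35.49 + j1121 VA.
Step 8 — Real power: P = Re(S) = 35.49 W.
Step 9 — Reactive power: Q = Im(S) = 1121 VAR.
Step 10 — Apparent power: |S| = 1122 VA.
Step 11 — Power factor: PF = P/|S| = 0.03163 (lagging).

(a) P = 35.49 W  (b) Q = 1121 VAR  (c) S = 1122 VA  (d) PF = 0.03163 (lagging)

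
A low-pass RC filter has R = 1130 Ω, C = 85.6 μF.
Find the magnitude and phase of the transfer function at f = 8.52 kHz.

Step 1 — Angular frequency: ω = 2π·8520 = 5.353e+04 rad/s.
Step 2 — Transfer function: H(jω) = 1/(1 + jωRC).
Step 3 — Denominator: 1 + jωRC = 1 + j·5.353e+04·1130·8.56e-05 = 1 + j5178.
Step 4 — H = 3.73e-08 - j0.0001931.
Step 5 — Magnitude: |H| = 0.0001931 (-74.3 dB); phase: φ = -90.0°.

|H| = 0.0001931 (-74.3 dB), φ = -90.0°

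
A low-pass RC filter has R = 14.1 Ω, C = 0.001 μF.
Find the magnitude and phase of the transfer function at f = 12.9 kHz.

Step 1 — Angular frequency: ω = 2π·1.29e+04 = 8.105e+04 rad/s.
Step 2 — Transfer function: H(jω) = 1/(1 + jωRC).
Step 3 — Denominator: 1 + jωRC = 1 + j·8.105e+04·14.1·1e-09 = 1 + j0.001143.
Step 4 — H = 1 - j0.001143.
Step 5 — Magnitude: |H| = 1 (-0.0 dB); phase: φ = -0.1°.

|H| = 1 (-0.0 dB), φ = -0.1°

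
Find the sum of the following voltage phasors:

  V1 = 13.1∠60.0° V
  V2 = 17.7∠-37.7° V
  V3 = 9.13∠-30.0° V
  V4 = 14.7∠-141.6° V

Step 1 — Convert each phasor to rectangular form:
  V1 = 13.1·(cos(60.0°) + j·sin(60.0°)) = 6.55 + j11.34 V
  V2 = 17.7·(cos(-37.7°) + j·sin(-37.7°)) = 14 - j10.82 V
  V3 = 9.13·(cos(-30.0°) + j·sin(-30.0°)) = 7.907 - j4.565 V
  V4 = 14.7·(cos(-141.6°) + j·sin(-141.6°)) = -11.52 - j9.131 V
Step 2 — Sum components: V_total = 16.94 - j13.17 V.
Step 3 — Convert to polar: |V_total| = 21.46 V, ∠V_total = -37.9°.

V_total = 21.46∠-37.9° V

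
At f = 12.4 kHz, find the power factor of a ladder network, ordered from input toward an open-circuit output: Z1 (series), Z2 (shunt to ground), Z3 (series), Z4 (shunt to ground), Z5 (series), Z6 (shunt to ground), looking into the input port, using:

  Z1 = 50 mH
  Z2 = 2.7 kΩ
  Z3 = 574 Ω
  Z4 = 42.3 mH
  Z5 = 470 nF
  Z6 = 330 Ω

Step 1 — Angular frequency: ω = 2π·f = 2π·1.24e+04 = 7.791e+04 rad/s.
Step 2 — Component impedances:
  Z1: Z = jωL = j·7.791e+04·0.05 = 0 + j3896 Ω
  Z2: Z = R = 2700 Ω
  Z3: Z = R = 574 Ω
  Z4: Z = jωL = j·7.791e+04·0.0423 = 0 + j3296 Ω
  Z5: Z = 1/(jωC) = -j/(ω·C) = 0 - j27.31 Ω
  Z6: Z = R = 330 Ω
Step 3 — Ladder network (open output): work backward from the far end, alternating series and parallel combinations. Z_in = 678.5 + j3899 Ω = 3958∠80.1° Ω.
Step 4 — Power factor: PF = cos(φ) = Re(Z)/|Z| = 678.5/3958 = 0.1714.
Step 5 — Type: Im(Z) = 3899 ⇒ lagging (phase φ = 80.1°).

PF = 0.1714 (lagging, φ = 80.1°)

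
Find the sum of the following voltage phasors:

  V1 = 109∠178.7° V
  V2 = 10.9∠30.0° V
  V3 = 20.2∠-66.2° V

Step 1 — Convert each phasor to rectangular form:
  V1 = 109·(cos(178.7°) + j·sin(178.7°)) = -109 + j2.473 V
  V2 = 10.9·(cos(30.0°) + j·sin(30.0°)) = 9.44 + j5.45 V
  V3 = 20.2·(cos(-66.2°) + j·sin(-66.2°)) = 8.152 - j18.48 V
Step 2 — Sum components: V_total = -91.38 - j10.56 V.
Step 3 — Convert to polar: |V_total| = 91.99 V, ∠V_total = -173.4°.

V_total = 91.99∠-173.4° V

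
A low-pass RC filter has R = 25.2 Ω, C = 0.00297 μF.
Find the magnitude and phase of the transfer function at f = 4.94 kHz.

Step 1 — Angular frequency: ω = 2π·4940 = 3.104e+04 rad/s.
Step 2 — Transfer function: H(jω) = 1/(1 + jωRC).
Step 3 — Denominator: 1 + jωRC = 1 + j·3.104e+04·25.2·2.97e-09 = 1 + j0.002323.
Step 4 — H = 1 - j0.002323.
Step 5 — Magnitude: |H| = 1 (-0.0 dB); phase: φ = -0.1°.

|H| = 1 (-0.0 dB), φ = -0.1°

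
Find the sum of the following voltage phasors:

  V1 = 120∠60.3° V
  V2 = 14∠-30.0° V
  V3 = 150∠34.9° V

Step 1 — Convert each phasor to rectangular form:
  V1 = 120·(cos(60.3°) + j·sin(60.3°)) = 59.46 + j104.2 V
  V2 = 14·(cos(-30.0°) + j·sin(-30.0°)) = 12.12 - j7 V
  V3 = 150·(cos(34.9°) + j·sin(34.9°)) = 123 + j85.82 V
Step 2 — Sum components: V_total = 194.6 + j183.1 V.
Step 3 — Convert to polar: |V_total| = 267.2 V, ∠V_total = 43.2°.

V_total = 267.2∠43.2° V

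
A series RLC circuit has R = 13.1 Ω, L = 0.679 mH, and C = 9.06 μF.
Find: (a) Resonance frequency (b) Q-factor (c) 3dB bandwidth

Step 1 — Resonance: ω₀ = 1/√(LC) = 1/√(0.000679·9.06e-06) = 1.275e+04 rad/s.
Step 2 — f₀ = ω₀/(2π) = 2029 Hz.
Step 3 — Series Q: Q = ω₀L/R = 1.275e+04·0.000679/13.1 = 0.6608.
Step 4 — Bandwidth: Δω = ω₀/Q = 1.929e+04 rad/s; BW = Δω/(2π) = 3071 Hz.

(a) f₀ = 2029 Hz  (b) Q = 0.6608  (c) BW = 3071 Hz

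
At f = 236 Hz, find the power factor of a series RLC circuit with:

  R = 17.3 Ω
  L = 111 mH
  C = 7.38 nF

Step 1 — Angular frequency: ω = 2π·f = 2π·236 = 1483 rad/s.
Step 2 — Component impedances:
  R: Z = R = 17.3 Ω
  L: Z = jωL = j·1483·0.111 = 0 + j164.6 Ω
  C: Z = 1/(jωC) = -j/(ω·C) = 0 - j9.138e+04 Ω
Step 3 — Series combination: Z_total = R + L + C = 17.3 - j9.122e+04 Ω = 9.122e+04∠-90.0° Ω.
Step 4 — Power factor: PF = cos(φ) = Re(Z)/|Z| = 17.3/9.122e+04 = 0.0001897.
Step 5 — Type: Im(Z) = -9.122e+04 ⇒ leading (phase φ = -90.0°).

PF = 0.0001897 (leading, φ = -90.0°)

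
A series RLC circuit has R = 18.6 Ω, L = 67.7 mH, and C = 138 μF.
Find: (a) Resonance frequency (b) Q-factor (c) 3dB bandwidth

Step 1 — Resonance: ω₀ = 1/√(LC) = 1/√(0.0677·0.000138) = 327.2 rad/s.
Step 2 — f₀ = ω₀/(2π) = 52.07 Hz.
Step 3 — Series Q: Q = ω₀L/R = 327.2·0.0677/18.6 = 1.191.
Step 4 — Bandwidth: Δω = ω₀/Q = 274.7 rad/s; BW = Δω/(2π) = 43.73 Hz.

(a) f₀ = 52.07 Hz  (b) Q = 1.191  (c) BW = 43.73 Hz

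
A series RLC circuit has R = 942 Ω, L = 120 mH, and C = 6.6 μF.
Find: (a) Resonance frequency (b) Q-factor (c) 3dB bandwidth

Step 1 — Resonance: ω₀ = 1/√(LC) = 1/√(0.12·6.6e-06) = 1124 rad/s.
Step 2 — f₀ = ω₀/(2π) = 178.8 Hz.
Step 3 — Series Q: Q = ω₀L/R = 1124·0.12/942 = 0.1431.
Step 4 — Bandwidth: Δω = ω₀/Q = 7850 rad/s; BW = Δω/(2π) = 1249 Hz.

(a) f₀ = 178.8 Hz  (b) Q = 0.1431  (c) BW = 1249 Hz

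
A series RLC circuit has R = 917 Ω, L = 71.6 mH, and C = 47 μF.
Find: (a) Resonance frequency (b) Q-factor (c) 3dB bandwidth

Step 1 — Resonance: ω₀ = 1/√(LC) = 1/√(0.0716·4.7e-05) = 545.1 rad/s.
Step 2 — f₀ = ω₀/(2π) = 86.76 Hz.
Step 3 — Series Q: Q = ω₀L/R = 545.1·0.0716/917 = 0.04256.
Step 4 — Bandwidth: Δω = ω₀/Q = 1.281e+04 rad/s; BW = Δω/(2π) = 2038 Hz.

(a) f₀ = 86.76 Hz  (b) Q = 0.04256  (c) BW = 2038 Hz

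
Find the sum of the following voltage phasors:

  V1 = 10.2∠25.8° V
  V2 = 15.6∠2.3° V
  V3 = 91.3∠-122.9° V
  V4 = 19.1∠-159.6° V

Step 1 — Convert each phasor to rectangular form:
  V1 = 10.2·(cos(25.8°) + j·sin(25.8°)) = 9.183 + j4.439 V
  V2 = 15.6·(cos(2.3°) + j·sin(2.3°)) = 15.59 + j0.6261 V
  V3 = 91.3·(cos(-122.9°) + j·sin(-122.9°)) = -49.59 - j76.66 V
  V4 = 19.1·(cos(-159.6°) + j·sin(-159.6°)) = -17.9 - j6.658 V
Step 2 — Sum components: V_total = -42.72 - j78.25 V.
Step 3 — Convert to polar: |V_total| = 89.15 V, ∠V_total = -118.6°.

V_total = 89.15∠-118.6° V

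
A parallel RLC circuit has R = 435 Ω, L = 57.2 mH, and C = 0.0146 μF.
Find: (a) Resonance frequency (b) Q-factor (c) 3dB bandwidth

Step 1 — Resonance: ω₀ = 1/√(LC) = 1/√(0.0572·1.46e-08) = 3.46e+04 rad/s.
Step 2 — f₀ = ω₀/(2π) = 5507 Hz.
Step 3 — Parallel Q: Q = R/(ω₀L) = 435/(3.46e+04·0.0572) = 0.2198.
Step 4 — Bandwidth: Δω = ω₀/Q = 1.575e+05 rad/s; BW = Δω/(2π) = 2.506e+04 Hz.

(a) f₀ = 5507 Hz  (b) Q = 0.2198  (c) BW = 2.506e+04 Hz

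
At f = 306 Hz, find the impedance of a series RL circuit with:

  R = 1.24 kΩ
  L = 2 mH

Step 1 — Angular frequency: ω = 2π·f = 2π·306 = 1923 rad/s.
Step 2 — Component impedances:
  R: Z = R = 1240 Ω
  L: Z = jωL = j·1923·0.002 = 0 + j3.845 Ω
Step 3 — Series combination: Z_total = R + L = 1240 + j3.845 Ω = 1240∠0.2° Ω.

Z = 1240 + j3.845 Ω = 1240∠0.2° Ω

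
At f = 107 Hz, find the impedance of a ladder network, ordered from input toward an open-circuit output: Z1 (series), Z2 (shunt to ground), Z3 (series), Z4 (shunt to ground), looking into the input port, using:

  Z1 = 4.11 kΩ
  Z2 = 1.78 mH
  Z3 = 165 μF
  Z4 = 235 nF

Step 1 — Angular frequency: ω = 2π·f = 2π·107 = 672.3 rad/s.
Step 2 — Component impedances:
  Z1: Z = R = 4110 Ω
  Z2: Z = jωL = j·672.3·0.00178 = 0 + j1.197 Ω
  Z3: Z = 1/(jωC) = -j/(ω·C) = 0 - j9.015 Ω
  Z4: Z = 1/(jωC) = -j/(ω·C) = 0 - j6329 Ω
Step 3 — Ladder network (open output): work backward from the far end, alternating series and parallel combinations. Z_in = 4110 + j1.197 Ω = 4110∠0.0° Ω.

Z = 4110 + j1.197 Ω = 4110∠0.0° Ω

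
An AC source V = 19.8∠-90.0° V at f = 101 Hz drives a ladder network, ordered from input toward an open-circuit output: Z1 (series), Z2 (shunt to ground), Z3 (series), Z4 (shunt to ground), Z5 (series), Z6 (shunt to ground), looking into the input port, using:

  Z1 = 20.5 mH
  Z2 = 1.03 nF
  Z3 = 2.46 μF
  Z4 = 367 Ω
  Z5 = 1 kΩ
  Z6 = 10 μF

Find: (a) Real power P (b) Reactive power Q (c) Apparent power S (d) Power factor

Step 1 — Angular frequency: ω = 2π·f = 2π·101 = 634.6 rad/s.
Step 2 — Component impedances:
  Z1: Z = jωL = j·634.6·0.0205 = 0 + j13.01 Ω
  Z2: Z = 1/(jωC) = -j/(ω·C) = 0 - j1.53e+06 Ω
  Z3: Z = 1/(jωC) = -j/(ω·C) = 0 - j640.6 Ω
  Z4: Z = R = 367 Ω
  Z5: Z = R = 1000 Ω
  Z6: Z = 1/(jωC) = -j/(ω·C) = 0 - j157.6 Ω
Step 3 — Ladder network (open output): work backward from the far end, alternating series and parallel combinations. Z_in = 269.5 - j638.5 Ω = 693.1∠-67.1° Ω.
Step 4 — Source phasor: V = 19.8∠-90.0° V = 0 - j19.8 V.
Step 5 — Current: I = V / Z = 0.02632 - j0.01111 A = 0.02857∠-22.9° A.
Step 6 — Complex power: S = V·I* = 0.22 - j0.5211 VA.
Step 7 — Real power: P = Re(S) = 0.22 W.
Step 8 — Reactive power: Q = Im(S) = -0.5211 VAR.
Step 9 — Apparent power: |S| = 0.5656 VA.
Step 10 — Power factor: PF = P/|S| = 0.3889 (leading).

(a) P = 0.22 W  (b) Q = -0.5211 VAR  (c) S = 0.5656 VA  (d) PF = 0.3889 (leading)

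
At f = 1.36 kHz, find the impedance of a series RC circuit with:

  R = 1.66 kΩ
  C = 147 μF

Step 1 — Angular frequency: ω = 2π·f = 2π·1360 = 8545 rad/s.
Step 2 — Component impedances:
  R: Z = R = 1660 Ω
  C: Z = 1/(jωC) = -j/(ω·C) = 0 - j0.7961 Ω
Step 3 — Series combination: Z_total = R + C = 1660 - j0.7961 Ω = 1660∠-0.0° Ω.

Z = 1660 - j0.7961 Ω = 1660∠-0.0° Ω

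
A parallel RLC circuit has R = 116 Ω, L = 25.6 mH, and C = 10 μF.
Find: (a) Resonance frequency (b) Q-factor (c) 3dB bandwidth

Step 1 — Resonance: ω₀ = 1/√(LC) = 1/√(0.0256·1e-05) = 1976 rad/s.
Step 2 — f₀ = ω₀/(2π) = 314.6 Hz.
Step 3 — Parallel Q: Q = R/(ω₀L) = 116/(1976·0.0256) = 2.293.
Step 4 — Bandwidth: Δω = ω₀/Q = 862.1 rad/s; BW = Δω/(2π) = 137.2 Hz.

(a) f₀ = 314.6 Hz  (b) Q = 2.293  (c) BW = 137.2 Hz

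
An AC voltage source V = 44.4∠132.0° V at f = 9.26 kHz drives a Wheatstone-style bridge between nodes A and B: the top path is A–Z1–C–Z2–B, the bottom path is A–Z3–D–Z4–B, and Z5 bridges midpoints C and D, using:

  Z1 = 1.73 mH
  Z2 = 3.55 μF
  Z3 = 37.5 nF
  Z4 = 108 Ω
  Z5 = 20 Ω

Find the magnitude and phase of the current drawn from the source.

Step 1 — Angular frequency: ω = 2π·f = 2π·9260 = 5.818e+04 rad/s.
Step 2 — Component impedances:
  Z1: Z = jωL = j·5.818e+04·0.00173 = 0 + j100.7 Ω
  Z2: Z = 1/(jωC) = -j/(ω·C) = 0 - j4.842 Ω
  Z3: Z = 1/(jωC) = -j/(ω·C) = 0 - j458.3 Ω
  Z4: Z = R = 108 Ω
  Z5: Z = R = 20 Ω
Step 3 — Bridge requires nodal analysis (the Z5 bridge couples midpoints C and D, so the two paths cannot be reduced to a simple series/parallel combination). Setting node B to ground and injecting 1 A at node A, the 3-node admittance system at A, C, D solves to V_A = Z_AB = 1.512 + j123.7 Ω = 123.7∠89.3° Ω.
Step 4 — Source phasor: V = 44.4∠132.0° V = -29.71 + j33 V.
Step 5 — Ohm's law: I = V / Z_total = (-29.71 + j33) / (1.512 + j123.7) = 0.2639 + j0.2435 A.
Step 6 — Convert to polar: |I| = 0.359 A, ∠I = 42.7°.

I = 0.359∠42.7° A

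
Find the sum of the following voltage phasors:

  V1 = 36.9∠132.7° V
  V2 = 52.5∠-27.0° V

Step 1 — Convert each phasor to rectangular form:
  V1 = 36.9·(cos(132.7°) + j·sin(132.7°)) = -25.02 + j27.12 V
  V2 = 52.5·(cos(-27.0°) + j·sin(-27.0°)) = 46.78 - j23.83 V
Step 2 — Sum components: V_total = 21.75 + j3.284 V.
Step 3 — Convert to polar: |V_total| = 22 V, ∠V_total = 8.6°.

V_total = 22∠8.6° V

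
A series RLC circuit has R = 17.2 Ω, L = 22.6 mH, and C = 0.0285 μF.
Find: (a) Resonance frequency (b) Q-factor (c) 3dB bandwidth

Step 1 — Resonance: ω₀ = 1/√(LC) = 1/√(0.0226·2.85e-08) = 3.94e+04 rad/s.
Step 2 — f₀ = ω₀/(2π) = 6271 Hz.
Step 3 — Series Q: Q = ω₀L/R = 3.94e+04·0.0226/17.2 = 51.77.
Step 4 — Bandwidth: Δω = ω₀/Q = 761.1 rad/s; BW = Δω/(2π) = 121.1 Hz.

(a) f₀ = 6271 Hz  (b) Q = 51.77  (c) BW = 121.1 Hz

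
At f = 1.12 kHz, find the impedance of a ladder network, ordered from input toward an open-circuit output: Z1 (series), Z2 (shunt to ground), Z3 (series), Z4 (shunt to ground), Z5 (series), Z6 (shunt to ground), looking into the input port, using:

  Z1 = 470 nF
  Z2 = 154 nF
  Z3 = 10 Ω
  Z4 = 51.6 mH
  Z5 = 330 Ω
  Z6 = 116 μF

Step 1 — Angular frequency: ω = 2π·f = 2π·1120 = 7037 rad/s.
Step 2 — Component impedances:
  Z1: Z = 1/(jωC) = -j/(ω·C) = 0 - j302.3 Ω
  Z2: Z = 1/(jωC) = -j/(ω·C) = 0 - j922.7 Ω
  Z3: Z = R = 10 Ω
  Z4: Z = jωL = j·7037·0.0516 = 0 + j363.1 Ω
  Z5: Z = R = 330 Ω
  Z6: Z = 1/(jωC) = -j/(ω·C) = 0 - j1.225 Ω
Step 3 — Ladder network (open output): work backward from the far end, alternating series and parallel combinations. Z_in = 266.3 - j169.8 Ω = 315.8∠-32.5° Ω.

Z = 266.3 - j169.8 Ω = 315.8∠-32.5° Ω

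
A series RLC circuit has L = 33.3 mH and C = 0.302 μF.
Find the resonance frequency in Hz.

Step 1 — Resonance condition Im(Z)=0 gives ω₀ = 1/√(LC).
Step 2 — ω₀ = 1/√(0.0333·3.02e-07) = 9972 rad/s.
Step 3 — f₀ = ω₀/(2π) = 1587 Hz.

f₀ = 1587 Hz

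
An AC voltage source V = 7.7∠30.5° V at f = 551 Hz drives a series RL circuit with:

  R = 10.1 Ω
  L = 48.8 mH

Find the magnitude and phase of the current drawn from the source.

Step 1 — Angular frequency: ω = 2π·f = 2π·551 = 3462 rad/s.
Step 2 — Component impedances:
  R: Z = R = 10.1 Ω
  L: Z = jωL = j·3462·0.0488 = 0 + j168.9 Ω
Step 3 — Series combination: Z_total = R + L = 10.1 + j168.9 Ω = 169.2∠86.6° Ω.
Step 4 — Source phasor: V = 7.7∠30.5° V = 6.635 + j3.908 V.
Step 5 — Ohm's law: I = V / Z_total = (6.635 + j3.908) / (10.1 + j168.9) = 0.02539 - j0.03775 A.
Step 6 — Convert to polar: |I| = 0.0455 A, ∠I = -56.1°.

I = 0.0455∠-56.1° A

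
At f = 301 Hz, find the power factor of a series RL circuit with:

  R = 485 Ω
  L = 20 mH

Step 1 — Angular frequency: ω = 2π·f = 2π·301 = 1891 rad/s.
Step 2 — Component impedances:
  R: Z = R = 485 Ω
  L: Z = jωL = j·1891·0.02 = 0 + j37.82 Ω
Step 3 — Series combination: Z_total = R + L = 485 + j37.82 Ω = 486.5∠4.5° Ω.
Step 4 — Power factor: PF = cos(φ) = Re(Z)/|Z| = 485/486.47 = 0.997.
Step 5 — Type: Im(Z) = 37.82 ⇒ lagging (phase φ = 4.5°).

PF = 0.997 (lagging, φ = 4.5°)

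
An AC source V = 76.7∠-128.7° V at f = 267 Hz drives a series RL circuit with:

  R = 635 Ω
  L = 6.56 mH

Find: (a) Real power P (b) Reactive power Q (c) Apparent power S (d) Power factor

Step 1 — Angular frequency: ω = 2π·f = 2π·267 = 1678 rad/s.
Step 2 — Component impedances:
  R: Z = R = 635 Ω
  L: Z = jωL = j·1678·0.00656 = 0 + j11.01 Ω
Step 3 — Series combination: Z_total = R + L = 635 + j11.01 Ω = 635.1∠1.0° Ω.
Step 4 — Source phasor: V = 76.7∠-128.7° V = -47.96 - j59.86 V.
Step 5 — Current: I = V / Z = -0.07713 - j0.09293 A = 0.1208∠-129.7° A.
Step 6 — Complex power: S = V·I* = 9.262 + j0.1605 VA.
Step 7 — Real power: P = Re(S) = 9.262 W.
Step 8 — Reactive power: Q = Im(S) = 0.1605 VAR.
Step 9 — Apparent power: |S| = 9.263 VA.
Step 10 — Power factor: PF = P/|S| = 0.9998 (lagging).

(a) P = 9.262 W  (b) Q = 0.1605 VAR  (c) S = 9.263 VA  (d) PF = 0.9998 (lagging)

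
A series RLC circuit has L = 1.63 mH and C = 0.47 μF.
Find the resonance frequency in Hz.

Step 1 — Resonance condition Im(Z)=0 gives ω₀ = 1/√(LC).
Step 2 — ω₀ = 1/√(0.00163·4.7e-07) = 3.613e+04 rad/s.
Step 3 — f₀ = ω₀/(2π) = 5750 Hz.

f₀ = 5750 Hz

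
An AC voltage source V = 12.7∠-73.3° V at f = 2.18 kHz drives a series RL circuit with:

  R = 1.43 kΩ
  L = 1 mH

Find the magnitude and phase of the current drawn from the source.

Step 1 — Angular frequency: ω = 2π·f = 2π·2180 = 1.37e+04 rad/s.
Step 2 — Component impedances:
  R: Z = R = 1430 Ω
  L: Z = jωL = j·1.37e+04·0.001 = 0 + j13.7 Ω
Step 3 — Series combination: Z_total = R + L = 1430 + j13.7 Ω = 1430∠0.5° Ω.
Step 4 — Source phasor: V = 12.7∠-73.3° V = 3.649 - j12.16 V.
Step 5 — Ohm's law: I = V / Z_total = (3.649 - j12.16) / (1430 + j13.7) = 0.00247 - j0.00853 A.
Step 6 — Convert to polar: |I| = 0.008881 A, ∠I = -73.8°.

I = 0.008881∠-73.8° A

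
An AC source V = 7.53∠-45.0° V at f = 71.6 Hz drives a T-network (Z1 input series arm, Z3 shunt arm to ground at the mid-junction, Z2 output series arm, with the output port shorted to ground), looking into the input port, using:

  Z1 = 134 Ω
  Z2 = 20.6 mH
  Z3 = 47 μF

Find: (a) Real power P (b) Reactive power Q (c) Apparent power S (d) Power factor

Step 1 — Angular frequency: ω = 2π·f = 2π·71.6 = 449.9 rad/s.
Step 2 — Component impedances:
  Z1: Z = R = 134 Ω
  Z2: Z = jωL = j·449.9·0.0206 = 0 + j9.267 Ω
  Z3: Z = 1/(jωC) = -j/(ω·C) = 0 - j47.29 Ω
Step 3 — With the output port shorted to ground, the output series arm Z2 runs from the junction to ground; the shunt arm Z3 also runs from the junction to ground. They appear in parallel: Z3 || Z2 = 0 + j11.53 Ω.
Step 4 — Series with input arm Z1: Z_in = Z1 + (Z3 || Z2) = 134 + j11.53 Ω = 134.5∠4.9° Ω.
Step 5 — Source phasor: V = 7.53∠-45.0° V = 5.325 - j5.325 V.
Step 6 — Current: I = V / Z = 0.03605 - j0.04284 A = 0.05599∠-49.9° A.
Step 7 — Complex power: S = V·I* = 0.42 + j0.03613 VA.
Step 8 — Real power: P = Re(S) = 0.42 W.
Step 9 — Reactive power: Q = Im(S) = 0.03613 VAR.
Step 10 — Apparent power: |S| = 0.4216 VA.
Step 11 — Power factor: PF = P/|S| = 0.9963 (lagging).

(a) P = 0.42 W  (b) Q = 0.03613 VAR  (c) S = 0.4216 VA  (d) PF = 0.9963 (lagging)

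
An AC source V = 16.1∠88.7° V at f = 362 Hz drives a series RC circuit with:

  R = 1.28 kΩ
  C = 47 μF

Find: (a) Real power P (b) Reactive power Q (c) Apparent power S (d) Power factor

Step 1 — Angular frequency: ω = 2π·f = 2π·362 = 2275 rad/s.
Step 2 — Component impedances:
  R: Z = R = 1280 Ω
  C: Z = 1/(jωC) = -j/(ω·C) = 0 - j9.354 Ω
Step 3 — Series combination: Z_total = R + C = 1280 - j9.354 Ω = 1280∠-0.4° Ω.
Step 4 — Source phasor: V = 16.1∠88.7° V = 0.3653 + j16.1 V.
Step 5 — Current: I = V / Z = 0.0001935 + j0.01258 A = 0.01258∠89.1° A.
Step 6 — Complex power: S = V·I* = 0.2025 - j0.00148 VA.
Step 7 — Real power: P = Re(S) = 0.2025 W.
Step 8 — Reactive power: Q = Im(S) = -0.00148 VAR.
Step 9 — Apparent power: |S| = 0.2025 VA.
Step 10 — Power factor: PF = P/|S| = 1 (leading).

(a) P = 0.2025 W  (b) Q = -0.00148 VAR  (c) S = 0.2025 VA  (d) PF = 1 (leading)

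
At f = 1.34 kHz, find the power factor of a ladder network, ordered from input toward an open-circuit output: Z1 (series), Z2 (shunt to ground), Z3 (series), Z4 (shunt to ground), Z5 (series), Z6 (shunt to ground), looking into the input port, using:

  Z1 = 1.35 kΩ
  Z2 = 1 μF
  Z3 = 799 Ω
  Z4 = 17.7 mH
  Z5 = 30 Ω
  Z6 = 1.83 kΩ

Step 1 — Angular frequency: ω = 2π·f = 2π·1340 = 8419 rad/s.
Step 2 — Component impedances:
  Z1: Z = R = 1350 Ω
  Z2: Z = 1/(jωC) = -j/(ω·C) = 0 - j118.8 Ω
  Z3: Z = R = 799 Ω
  Z4: Z = jωL = j·8419·0.0177 = 0 + j149 Ω
  Z5: Z = R = 30 Ω
  Z6: Z = R = 1830 Ω
Step 3 — Ladder network (open output): work backward from the far end, alternating series and parallel combinations. Z_in = 1367 - j119.4 Ω = 1373∠-5.0° Ω.
Step 4 — Power factor: PF = cos(φ) = Re(Z)/|Z| = 1367.4/1372.6 = 0.9962.
Step 5 — Type: Im(Z) = -119.4 ⇒ leading (phase φ = -5.0°).

PF = 0.9962 (leading, φ = -5.0°)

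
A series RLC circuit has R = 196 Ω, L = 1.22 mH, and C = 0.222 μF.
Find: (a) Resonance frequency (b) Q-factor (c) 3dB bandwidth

Step 1 — Resonance: ω₀ = 1/√(LC) = 1/√(0.00122·2.22e-07) = 6.076e+04 rad/s.
Step 2 — f₀ = ω₀/(2π) = 9671 Hz.
Step 3 — Series Q: Q = ω₀L/R = 6.076e+04·0.00122/196 = 0.3782.
Step 4 — Bandwidth: Δω = ω₀/Q = 1.607e+05 rad/s; BW = Δω/(2π) = 2.557e+04 Hz.

(a) f₀ = 9671 Hz  (b) Q = 0.3782  (c) BW = 2.557e+04 Hz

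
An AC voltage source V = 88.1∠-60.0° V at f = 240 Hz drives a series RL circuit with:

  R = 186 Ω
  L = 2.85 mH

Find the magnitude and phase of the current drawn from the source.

Step 1 — Angular frequency: ω = 2π·f = 2π·240 = 1508 rad/s.
Step 2 — Component impedances:
  R: Z = R = 186 Ω
  L: Z = jωL = j·1508·0.00285 = 0 + j4.298 Ω
Step 3 — Series combination: Z_total = R + L = 186 + j4.298 Ω = 186∠1.3° Ω.
Step 4 — Source phasor: V = 88.1∠-60.0° V = 44.05 - j76.3 V.
Step 5 — Ohm's law: I = V / Z_total = (44.05 - j76.3) / (186 + j4.298) = 0.2272 - j0.4154 A.
Step 6 — Convert to polar: |I| = 0.4735 A, ∠I = -61.3°.

I = 0.4735∠-61.3° A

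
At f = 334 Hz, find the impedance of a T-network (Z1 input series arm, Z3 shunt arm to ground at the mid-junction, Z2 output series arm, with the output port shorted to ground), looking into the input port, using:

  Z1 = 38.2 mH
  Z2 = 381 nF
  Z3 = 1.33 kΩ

Step 1 — Angular frequency: ω = 2π·f = 2π·334 = 2099 rad/s.
Step 2 — Component impedances:
  Z1: Z = jωL = j·2099·0.0382 = 0 + j80.17 Ω
  Z2: Z = 1/(jωC) = -j/(ω·C) = 0 - j1251 Ω
  Z3: Z = R = 1330 Ω
Step 3 — With the output port shorted to ground, the output series arm Z2 runs from the junction to ground; the shunt arm Z3 also runs from the junction to ground. They appear in parallel: Z3 || Z2 = 624.2 - j663.7 Ω.
Step 4 — Series with input arm Z1: Z_in = Z1 + (Z3 || Z2) = 624.2 - j583.6 Ω = 854.5∠-43.1° Ω.

Z = 624.2 - j583.6 Ω = 854.5∠-43.1° Ω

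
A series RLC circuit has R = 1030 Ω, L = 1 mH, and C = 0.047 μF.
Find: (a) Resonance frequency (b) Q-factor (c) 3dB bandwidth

Step 1 — Resonance condition Im(Z)=0 gives ω₀ = 1/√(LC).
Step 2 — ω₀ = 1/√(0.001·4.7e-08) = 1.459e+05 rad/s.
Step 3 — f₀ = ω₀/(2π) = 2.322e+04 Hz.
Step 4 — Series Q: Q = ω₀L/R = 1.459e+05·0.001/1030 = 0.1416.
Step 5 — 3dB bandwidth: Δω = ω₀/Q = 1.03e+06 rad/s; BW = Δω/(2π) = 1.639e+05 Hz.

(a) f₀ = 2.322e+04 Hz  (b) Q = 0.1416  (c) BW = 1.639e+05 Hz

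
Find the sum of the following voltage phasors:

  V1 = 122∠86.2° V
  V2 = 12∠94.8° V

Step 1 — Convert each phasor to rectangular form:
  V1 = 122·(cos(86.2°) + j·sin(86.2°)) = 8.085 + j121.7 V
  V2 = 12·(cos(94.8°) + j·sin(94.8°)) = -1.004 + j11.96 V
Step 2 — Sum components: V_total = 7.081 + j133.7 V.
Step 3 — Convert to polar: |V_total| = 133.9 V, ∠V_total = 87.0°.

V_total = 133.9∠87.0° V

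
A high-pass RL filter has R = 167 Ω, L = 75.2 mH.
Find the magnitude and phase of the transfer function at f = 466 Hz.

Step 1 — Angular frequency: ω = 2π·466 = 2928 rad/s.
Step 2 — Transfer function: H(jω) = jωL/(R + jωL).
Step 3 — Numerator jωL = j·220.2; denominator R + jωL = 167 + j220.2.
Step 4 — H = 0.6348 + j0.4815.
Step 5 — Magnitude: |H| = 0.7968 (-2.0 dB); phase: φ = 37.2°.

|H| = 0.7968 (-2.0 dB), φ = 37.2°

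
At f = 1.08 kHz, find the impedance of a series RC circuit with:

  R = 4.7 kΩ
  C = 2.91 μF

Step 1 — Angular frequency: ω = 2π·f = 2π·1080 = 6786 rad/s.
Step 2 — Component impedances:
  R: Z = R = 4700 Ω
  C: Z = 1/(jωC) = -j/(ω·C) = 0 - j50.64 Ω
Step 3 — Series combination: Z_total = R + C = 4700 - j50.64 Ω = 4700∠-0.6° Ω.

Z = 4700 - j50.64 Ω = 4700∠-0.6° Ω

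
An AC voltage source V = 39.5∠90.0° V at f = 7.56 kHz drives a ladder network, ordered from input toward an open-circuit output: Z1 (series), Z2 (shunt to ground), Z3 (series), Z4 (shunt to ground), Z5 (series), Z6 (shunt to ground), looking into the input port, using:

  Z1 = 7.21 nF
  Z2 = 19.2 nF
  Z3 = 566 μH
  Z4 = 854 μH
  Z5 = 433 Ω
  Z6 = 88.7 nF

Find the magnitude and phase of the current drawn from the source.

Step 1 — Angular frequency: ω = 2π·f = 2π·7560 = 4.75e+04 rad/s.
Step 2 — Component impedances:
  Z1: Z = 1/(jωC) = -j/(ω·C) = 0 - j2920 Ω
  Z2: Z = 1/(jωC) = -j/(ω·C) = 0 - j1096 Ω
  Z3: Z = jωL = j·4.75e+04·0.000566 = 0 + j26.89 Ω
  Z4: Z = jωL = j·4.75e+04·0.000854 = 0 + j40.57 Ω
  Z5: Z = R = 433 Ω
  Z6: Z = 1/(jωC) = -j/(ω·C) = 0 - j237.3 Ω
Step 3 — Ladder network (open output): work backward from the far end, alternating series and parallel combinations. Z_in = 3.586 - j2846 Ω = 2846∠-89.9° Ω.
Step 4 — Source phasor: V = 39.5∠90.0° V = 0 + j39.5 V.
Step 5 — Ohm's law: I = V / Z_total = (0 + j39.5) / (3.586 - j2846) = -0.01388 + j1.748e-05 A.
Step 6 — Convert to polar: |I| = 0.01388 A, ∠I = 179.9°.

I = 0.01388∠179.9° A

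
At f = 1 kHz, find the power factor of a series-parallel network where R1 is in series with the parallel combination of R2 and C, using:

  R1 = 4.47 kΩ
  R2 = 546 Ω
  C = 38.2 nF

Step 1 — Angular frequency: ω = 2π·f = 2π·1000 = 6283 rad/s.
Step 2 — Component impedances:
  R1: Z = R = 4470 Ω
  R2: Z = R = 546 Ω
  C: Z = 1/(jωC) = -j/(ω·C) = 0 - j4166 Ω
Step 3 — Parallel branch: R2 || C = 1/(1/R2 + 1/C) = 536.8 - j70.35 Ω.
Step 4 — Series with R1: Z_total = R1 + (R2 || C) = 5007 - j70.35 Ω = 5007∠-0.8° Ω.
Step 5 — Power factor: PF = cos(φ) = Re(Z)/|Z| = 5006.8/5007.3 = 0.9999.
Step 6 — Type: Im(Z) = -70.35 ⇒ leading (phase φ = -0.8°).

PF = 0.9999 (leading, φ = -0.8°)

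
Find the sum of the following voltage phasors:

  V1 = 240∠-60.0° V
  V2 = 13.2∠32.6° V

Step 1 — Convert each phasor to rectangular form:
  V1 = 240·(cos(-60.0°) + j·sin(-60.0°)) = 120 - j207.8 V
  V2 = 13.2·(cos(32.6°) + j·sin(32.6°)) = 11.12 + j7.112 V
Step 2 — Sum components: V_total = 131.1 - j200.7 V.
Step 3 — Convert to polar: |V_total| = 239.8 V, ∠V_total = -56.8°.

V_total = 239.8∠-56.8° V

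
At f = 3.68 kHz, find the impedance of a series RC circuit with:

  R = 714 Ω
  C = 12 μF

Step 1 — Angular frequency: ω = 2π·f = 2π·3680 = 2.312e+04 rad/s.
Step 2 — Component impedances:
  R: Z = R = 714 Ω
  C: Z = 1/(jωC) = -j/(ω·C) = 0 - j3.604 Ω
Step 3 — Series combination: Z_total = R + C = 714 - j3.604 Ω = 714∠-0.3° Ω.

Z = 714 - j3.604 Ω = 714∠-0.3° Ω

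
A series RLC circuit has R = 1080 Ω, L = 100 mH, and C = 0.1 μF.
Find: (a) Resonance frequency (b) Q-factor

Step 1 — Resonance condition Im(Z)=0 gives ω₀ = 1/√(LC).
Step 2 — ω₀ = 1/√(0.1·1e-07) = 1e+04 rad/s.
Step 3 — f₀ = ω₀/(2π) = 1592 Hz.
Step 4 — Series Q: Q = ω₀L/R = 1e+04·0.1/1080 = 0.9259.

(a) f₀ = 1592 Hz  (b) Q = 0.9259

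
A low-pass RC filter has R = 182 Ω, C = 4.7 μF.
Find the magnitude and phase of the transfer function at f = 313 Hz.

Step 1 — Angular frequency: ω = 2π·313 = 1967 rad/s.
Step 2 — Transfer function: H(jω) = 1/(1 + jωRC).
Step 3 — Denominator: 1 + jωRC = 1 + j·1967·182·4.7e-06 = 1 + j1.682.
Step 4 — H = 0.2611 - j0.4392.
Step 5 — Magnitude: |H| = 0.511 (-5.8 dB); phase: φ = -59.3°.

|H| = 0.511 (-5.8 dB), φ = -59.3°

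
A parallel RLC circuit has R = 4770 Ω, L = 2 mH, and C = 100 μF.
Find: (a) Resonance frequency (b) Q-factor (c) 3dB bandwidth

Step 1 — Resonance: ω₀ = 1/√(LC) = 1/√(0.002·0.0001) = 2236 rad/s.
Step 2 — f₀ = ω₀/(2π) = 355.9 Hz.
Step 3 — Parallel Q: Q = R/(ω₀L) = 4770/(2236·0.002) = 1067.
Step 4 — Bandwidth: Δω = ω₀/Q = 2.096 rad/s; BW = Δω/(2π) = 0.3337 Hz.

(a) f₀ = 355.9 Hz  (b) Q = 1067  (c) BW = 0.3337 Hz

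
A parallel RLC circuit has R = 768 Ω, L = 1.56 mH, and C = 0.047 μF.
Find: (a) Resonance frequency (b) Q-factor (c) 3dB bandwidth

Step 1 — Resonance: ω₀ = 1/√(LC) = 1/√(0.00156·4.7e-08) = 1.168e+05 rad/s.
Step 2 — f₀ = ω₀/(2π) = 1.859e+04 Hz.
Step 3 — Parallel Q: Q = R/(ω₀L) = 768/(1.168e+05·0.00156) = 4.215.
Step 4 — Bandwidth: Δω = ω₀/Q = 2.77e+04 rad/s; BW = Δω/(2π) = 4409 Hz.

(a) f₀ = 1.859e+04 Hz  (b) Q = 4.215  (c) BW = 4409 Hz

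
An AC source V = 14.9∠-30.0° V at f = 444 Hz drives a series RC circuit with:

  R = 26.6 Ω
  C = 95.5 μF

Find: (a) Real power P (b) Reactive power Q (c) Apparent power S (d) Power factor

Step 1 — Angular frequency: ω = 2π·f = 2π·444 = 2790 rad/s.
Step 2 — Component impedances:
  R: Z = R = 26.6 Ω
  C: Z = 1/(jωC) = -j/(ω·C) = 0 - j3.753 Ω
Step 3 — Series combination: Z_total = R + C = 26.6 - j3.753 Ω = 26.86∠-8.0° Ω.
Step 4 — Source phasor: V = 14.9∠-30.0° V = 12.9 - j7.45 V.
Step 5 — Current: I = V / Z = 0.5144 - j0.2075 A = 0.5547∠-22.0° A.
Step 6 — Complex power: S = V·I* = 8.183 - j1.155 VA.
Step 7 — Real power: P = Re(S) = 8.183 W.
Step 8 — Reactive power: Q = Im(S) = -1.155 VAR.
Step 9 — Apparent power: |S| = 8.264 VA.
Step 10 — Power factor: PF = P/|S| = 0.9902 (leading).

(a) P = 8.183 W  (b) Q = -1.155 VAR  (c) S = 8.264 VA  (d) PF = 0.9902 (leading)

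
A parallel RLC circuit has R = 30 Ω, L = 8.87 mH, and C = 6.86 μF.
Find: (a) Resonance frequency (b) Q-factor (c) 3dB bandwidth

Step 1 — Resonance: ω₀ = 1/√(LC) = 1/√(0.00887·6.86e-06) = 4054 rad/s.
Step 2 — f₀ = ω₀/(2π) = 645.2 Hz.
Step 3 — Parallel Q: Q = R/(ω₀L) = 30/(4054·0.00887) = 0.8343.
Step 4 — Bandwidth: Δω = ω₀/Q = 4859 rad/s; BW = Δω/(2π) = 773.3 Hz.

(a) f₀ = 645.2 Hz  (b) Q = 0.8343  (c) BW = 773.3 Hz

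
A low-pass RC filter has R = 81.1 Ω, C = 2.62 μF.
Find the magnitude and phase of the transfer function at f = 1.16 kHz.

Step 1 — Angular frequency: ω = 2π·1160 = 7288 rad/s.
Step 2 — Transfer function: H(jω) = 1/(1 + jωRC).
Step 3 — Denominator: 1 + jωRC = 1 + j·7288·81.1·2.62e-06 = 1 + j1.549.
Step 4 — H = 0.2943 - j0.4557.
Step 5 — Magnitude: |H| = 0.5425 (-5.3 dB); phase: φ = -57.1°.

|H| = 0.5425 (-5.3 dB), φ = -57.1°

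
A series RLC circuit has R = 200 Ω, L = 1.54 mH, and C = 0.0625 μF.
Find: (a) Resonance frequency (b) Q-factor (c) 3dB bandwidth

Step 1 — Resonance: ω₀ = 1/√(LC) = 1/√(0.00154·6.25e-08) = 1.019e+05 rad/s.
Step 2 — f₀ = ω₀/(2π) = 1.622e+04 Hz.
Step 3 — Series Q: Q = ω₀L/R = 1.019e+05·0.00154/200 = 0.7849.
Step 4 — Bandwidth: Δω = ω₀/Q = 1.299e+05 rad/s; BW = Δω/(2π) = 2.067e+04 Hz.

(a) f₀ = 1.622e+04 Hz  (b) Q = 0.7849  (c) BW = 2.067e+04 Hz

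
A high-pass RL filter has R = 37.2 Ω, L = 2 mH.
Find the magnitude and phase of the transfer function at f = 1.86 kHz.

Step 1 — Angular frequency: ω = 2π·1860 = 1.169e+04 rad/s.
Step 2 — Transfer function: H(jω) = jωL/(R + jωL).
Step 3 — Numerator jωL = j·23.37; denominator R + jωL = 37.2 + j23.37.
Step 4 — H = 0.283 + j0.4505.
Step 5 — Magnitude: |H| = 0.532 (-5.5 dB); phase: φ = 57.9°.

|H| = 0.532 (-5.5 dB), φ = 57.9°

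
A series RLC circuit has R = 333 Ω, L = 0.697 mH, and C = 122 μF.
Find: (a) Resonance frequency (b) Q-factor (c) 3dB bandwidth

Step 1 — Resonance: ω₀ = 1/√(LC) = 1/√(0.000697·0.000122) = 3429 rad/s.
Step 2 — f₀ = ω₀/(2π) = 545.8 Hz.
Step 3 — Series Q: Q = ω₀L/R = 3429·0.000697/333 = 0.007178.
Step 4 — Bandwidth: Δω = ω₀/Q = 4.778e+05 rad/s; BW = Δω/(2π) = 7.604e+04 Hz.

(a) f₀ = 545.8 Hz  (b) Q = 0.007178  (c) BW = 7.604e+04 Hz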